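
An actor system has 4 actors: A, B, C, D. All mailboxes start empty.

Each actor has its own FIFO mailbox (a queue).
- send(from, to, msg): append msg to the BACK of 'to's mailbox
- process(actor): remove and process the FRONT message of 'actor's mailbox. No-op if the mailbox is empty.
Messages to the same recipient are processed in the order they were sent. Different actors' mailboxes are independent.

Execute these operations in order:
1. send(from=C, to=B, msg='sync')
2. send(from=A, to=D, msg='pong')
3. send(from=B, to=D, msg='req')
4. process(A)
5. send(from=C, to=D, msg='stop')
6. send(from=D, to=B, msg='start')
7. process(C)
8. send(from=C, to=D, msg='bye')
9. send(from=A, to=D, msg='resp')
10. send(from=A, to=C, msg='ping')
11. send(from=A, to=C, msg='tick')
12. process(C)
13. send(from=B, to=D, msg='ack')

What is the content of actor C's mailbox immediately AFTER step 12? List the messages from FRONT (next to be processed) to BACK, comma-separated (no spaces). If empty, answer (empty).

After 1 (send(from=C, to=B, msg='sync')): A:[] B:[sync] C:[] D:[]
After 2 (send(from=A, to=D, msg='pong')): A:[] B:[sync] C:[] D:[pong]
After 3 (send(from=B, to=D, msg='req')): A:[] B:[sync] C:[] D:[pong,req]
After 4 (process(A)): A:[] B:[sync] C:[] D:[pong,req]
After 5 (send(from=C, to=D, msg='stop')): A:[] B:[sync] C:[] D:[pong,req,stop]
After 6 (send(from=D, to=B, msg='start')): A:[] B:[sync,start] C:[] D:[pong,req,stop]
After 7 (process(C)): A:[] B:[sync,start] C:[] D:[pong,req,stop]
After 8 (send(from=C, to=D, msg='bye')): A:[] B:[sync,start] C:[] D:[pong,req,stop,bye]
After 9 (send(from=A, to=D, msg='resp')): A:[] B:[sync,start] C:[] D:[pong,req,stop,bye,resp]
After 10 (send(from=A, to=C, msg='ping')): A:[] B:[sync,start] C:[ping] D:[pong,req,stop,bye,resp]
After 11 (send(from=A, to=C, msg='tick')): A:[] B:[sync,start] C:[ping,tick] D:[pong,req,stop,bye,resp]
After 12 (process(C)): A:[] B:[sync,start] C:[tick] D:[pong,req,stop,bye,resp]

tick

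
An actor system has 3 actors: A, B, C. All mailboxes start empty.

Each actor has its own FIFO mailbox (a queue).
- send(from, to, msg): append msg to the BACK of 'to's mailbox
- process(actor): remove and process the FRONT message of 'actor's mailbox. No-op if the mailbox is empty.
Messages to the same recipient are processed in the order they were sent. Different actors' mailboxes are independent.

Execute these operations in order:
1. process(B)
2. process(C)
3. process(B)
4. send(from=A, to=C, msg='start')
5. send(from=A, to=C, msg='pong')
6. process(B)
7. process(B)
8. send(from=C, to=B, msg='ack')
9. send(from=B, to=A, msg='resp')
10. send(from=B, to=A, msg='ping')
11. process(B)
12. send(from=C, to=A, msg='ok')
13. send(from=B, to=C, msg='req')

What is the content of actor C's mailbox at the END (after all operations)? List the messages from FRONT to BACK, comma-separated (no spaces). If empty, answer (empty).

Answer: start,pong,req

Derivation:
After 1 (process(B)): A:[] B:[] C:[]
After 2 (process(C)): A:[] B:[] C:[]
After 3 (process(B)): A:[] B:[] C:[]
After 4 (send(from=A, to=C, msg='start')): A:[] B:[] C:[start]
After 5 (send(from=A, to=C, msg='pong')): A:[] B:[] C:[start,pong]
After 6 (process(B)): A:[] B:[] C:[start,pong]
After 7 (process(B)): A:[] B:[] C:[start,pong]
After 8 (send(from=C, to=B, msg='ack')): A:[] B:[ack] C:[start,pong]
After 9 (send(from=B, to=A, msg='resp')): A:[resp] B:[ack] C:[start,pong]
After 10 (send(from=B, to=A, msg='ping')): A:[resp,ping] B:[ack] C:[start,pong]
After 11 (process(B)): A:[resp,ping] B:[] C:[start,pong]
After 12 (send(from=C, to=A, msg='ok')): A:[resp,ping,ok] B:[] C:[start,pong]
After 13 (send(from=B, to=C, msg='req')): A:[resp,ping,ok] B:[] C:[start,pong,req]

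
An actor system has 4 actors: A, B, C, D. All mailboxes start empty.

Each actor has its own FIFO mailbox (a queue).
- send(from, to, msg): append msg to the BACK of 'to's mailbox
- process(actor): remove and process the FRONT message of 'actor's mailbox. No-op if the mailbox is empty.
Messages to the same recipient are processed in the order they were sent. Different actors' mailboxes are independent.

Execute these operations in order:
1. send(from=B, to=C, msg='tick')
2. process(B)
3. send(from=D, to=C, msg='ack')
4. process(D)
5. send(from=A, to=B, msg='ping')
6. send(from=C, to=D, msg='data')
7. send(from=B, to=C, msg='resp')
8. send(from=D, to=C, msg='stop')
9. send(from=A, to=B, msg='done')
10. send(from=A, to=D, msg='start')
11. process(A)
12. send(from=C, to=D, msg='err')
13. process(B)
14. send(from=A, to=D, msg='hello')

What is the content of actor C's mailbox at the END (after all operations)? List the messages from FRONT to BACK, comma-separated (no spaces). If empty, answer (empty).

After 1 (send(from=B, to=C, msg='tick')): A:[] B:[] C:[tick] D:[]
After 2 (process(B)): A:[] B:[] C:[tick] D:[]
After 3 (send(from=D, to=C, msg='ack')): A:[] B:[] C:[tick,ack] D:[]
After 4 (process(D)): A:[] B:[] C:[tick,ack] D:[]
After 5 (send(from=A, to=B, msg='ping')): A:[] B:[ping] C:[tick,ack] D:[]
After 6 (send(from=C, to=D, msg='data')): A:[] B:[ping] C:[tick,ack] D:[data]
After 7 (send(from=B, to=C, msg='resp')): A:[] B:[ping] C:[tick,ack,resp] D:[data]
After 8 (send(from=D, to=C, msg='stop')): A:[] B:[ping] C:[tick,ack,resp,stop] D:[data]
After 9 (send(from=A, to=B, msg='done')): A:[] B:[ping,done] C:[tick,ack,resp,stop] D:[data]
After 10 (send(from=A, to=D, msg='start')): A:[] B:[ping,done] C:[tick,ack,resp,stop] D:[data,start]
After 11 (process(A)): A:[] B:[ping,done] C:[tick,ack,resp,stop] D:[data,start]
After 12 (send(from=C, to=D, msg='err')): A:[] B:[ping,done] C:[tick,ack,resp,stop] D:[data,start,err]
After 13 (process(B)): A:[] B:[done] C:[tick,ack,resp,stop] D:[data,start,err]
After 14 (send(from=A, to=D, msg='hello')): A:[] B:[done] C:[tick,ack,resp,stop] D:[data,start,err,hello]

Answer: tick,ack,resp,stop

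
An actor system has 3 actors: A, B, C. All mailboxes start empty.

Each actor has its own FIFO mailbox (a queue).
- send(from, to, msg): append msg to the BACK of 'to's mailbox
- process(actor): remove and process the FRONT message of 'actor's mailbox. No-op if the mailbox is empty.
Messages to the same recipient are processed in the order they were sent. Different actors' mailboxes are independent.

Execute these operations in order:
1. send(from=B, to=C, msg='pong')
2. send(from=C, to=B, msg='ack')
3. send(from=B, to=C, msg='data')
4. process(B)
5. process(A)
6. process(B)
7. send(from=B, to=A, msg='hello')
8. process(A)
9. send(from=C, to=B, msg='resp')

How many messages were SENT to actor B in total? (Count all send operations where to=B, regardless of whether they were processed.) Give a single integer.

Answer: 2

Derivation:
After 1 (send(from=B, to=C, msg='pong')): A:[] B:[] C:[pong]
After 2 (send(from=C, to=B, msg='ack')): A:[] B:[ack] C:[pong]
After 3 (send(from=B, to=C, msg='data')): A:[] B:[ack] C:[pong,data]
After 4 (process(B)): A:[] B:[] C:[pong,data]
After 5 (process(A)): A:[] B:[] C:[pong,data]
After 6 (process(B)): A:[] B:[] C:[pong,data]
After 7 (send(from=B, to=A, msg='hello')): A:[hello] B:[] C:[pong,data]
After 8 (process(A)): A:[] B:[] C:[pong,data]
After 9 (send(from=C, to=B, msg='resp')): A:[] B:[resp] C:[pong,data]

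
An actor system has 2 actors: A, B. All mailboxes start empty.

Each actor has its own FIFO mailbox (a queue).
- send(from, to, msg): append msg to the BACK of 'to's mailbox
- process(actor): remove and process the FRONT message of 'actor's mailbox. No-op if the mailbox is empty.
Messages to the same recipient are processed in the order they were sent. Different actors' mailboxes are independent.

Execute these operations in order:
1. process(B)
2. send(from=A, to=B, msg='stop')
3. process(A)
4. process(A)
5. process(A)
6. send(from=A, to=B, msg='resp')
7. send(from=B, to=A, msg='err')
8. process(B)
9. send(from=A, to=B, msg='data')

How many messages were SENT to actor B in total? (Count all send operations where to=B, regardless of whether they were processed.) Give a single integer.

After 1 (process(B)): A:[] B:[]
After 2 (send(from=A, to=B, msg='stop')): A:[] B:[stop]
After 3 (process(A)): A:[] B:[stop]
After 4 (process(A)): A:[] B:[stop]
After 5 (process(A)): A:[] B:[stop]
After 6 (send(from=A, to=B, msg='resp')): A:[] B:[stop,resp]
After 7 (send(from=B, to=A, msg='err')): A:[err] B:[stop,resp]
After 8 (process(B)): A:[err] B:[resp]
After 9 (send(from=A, to=B, msg='data')): A:[err] B:[resp,data]

Answer: 3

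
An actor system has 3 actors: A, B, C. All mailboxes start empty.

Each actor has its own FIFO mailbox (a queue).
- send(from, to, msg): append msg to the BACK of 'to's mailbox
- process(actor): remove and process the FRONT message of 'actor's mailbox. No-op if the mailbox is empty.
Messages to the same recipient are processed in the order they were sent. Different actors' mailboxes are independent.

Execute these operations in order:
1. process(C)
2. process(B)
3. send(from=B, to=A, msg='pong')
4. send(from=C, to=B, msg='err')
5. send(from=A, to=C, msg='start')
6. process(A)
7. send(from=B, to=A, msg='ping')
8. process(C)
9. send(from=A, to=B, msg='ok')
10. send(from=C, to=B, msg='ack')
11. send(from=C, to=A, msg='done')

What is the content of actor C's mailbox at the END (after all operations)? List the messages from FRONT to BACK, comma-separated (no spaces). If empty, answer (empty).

Answer: (empty)

Derivation:
After 1 (process(C)): A:[] B:[] C:[]
After 2 (process(B)): A:[] B:[] C:[]
After 3 (send(from=B, to=A, msg='pong')): A:[pong] B:[] C:[]
After 4 (send(from=C, to=B, msg='err')): A:[pong] B:[err] C:[]
After 5 (send(from=A, to=C, msg='start')): A:[pong] B:[err] C:[start]
After 6 (process(A)): A:[] B:[err] C:[start]
After 7 (send(from=B, to=A, msg='ping')): A:[ping] B:[err] C:[start]
After 8 (process(C)): A:[ping] B:[err] C:[]
After 9 (send(from=A, to=B, msg='ok')): A:[ping] B:[err,ok] C:[]
After 10 (send(from=C, to=B, msg='ack')): A:[ping] B:[err,ok,ack] C:[]
After 11 (send(from=C, to=A, msg='done')): A:[ping,done] B:[err,ok,ack] C:[]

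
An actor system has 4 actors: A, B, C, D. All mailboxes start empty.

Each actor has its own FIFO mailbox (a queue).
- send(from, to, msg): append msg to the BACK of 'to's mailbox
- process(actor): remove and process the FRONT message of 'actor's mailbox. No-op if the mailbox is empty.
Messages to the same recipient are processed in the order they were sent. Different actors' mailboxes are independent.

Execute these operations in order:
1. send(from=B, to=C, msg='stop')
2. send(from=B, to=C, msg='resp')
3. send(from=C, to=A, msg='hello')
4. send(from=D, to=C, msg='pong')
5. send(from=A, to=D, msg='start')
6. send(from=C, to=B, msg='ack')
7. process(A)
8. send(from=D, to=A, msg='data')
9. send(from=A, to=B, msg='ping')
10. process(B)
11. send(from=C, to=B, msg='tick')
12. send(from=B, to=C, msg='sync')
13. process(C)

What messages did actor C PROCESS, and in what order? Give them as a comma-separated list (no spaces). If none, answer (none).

Answer: stop

Derivation:
After 1 (send(from=B, to=C, msg='stop')): A:[] B:[] C:[stop] D:[]
After 2 (send(from=B, to=C, msg='resp')): A:[] B:[] C:[stop,resp] D:[]
After 3 (send(from=C, to=A, msg='hello')): A:[hello] B:[] C:[stop,resp] D:[]
After 4 (send(from=D, to=C, msg='pong')): A:[hello] B:[] C:[stop,resp,pong] D:[]
After 5 (send(from=A, to=D, msg='start')): A:[hello] B:[] C:[stop,resp,pong] D:[start]
After 6 (send(from=C, to=B, msg='ack')): A:[hello] B:[ack] C:[stop,resp,pong] D:[start]
After 7 (process(A)): A:[] B:[ack] C:[stop,resp,pong] D:[start]
After 8 (send(from=D, to=A, msg='data')): A:[data] B:[ack] C:[stop,resp,pong] D:[start]
After 9 (send(from=A, to=B, msg='ping')): A:[data] B:[ack,ping] C:[stop,resp,pong] D:[start]
After 10 (process(B)): A:[data] B:[ping] C:[stop,resp,pong] D:[start]
After 11 (send(from=C, to=B, msg='tick')): A:[data] B:[ping,tick] C:[stop,resp,pong] D:[start]
After 12 (send(from=B, to=C, msg='sync')): A:[data] B:[ping,tick] C:[stop,resp,pong,sync] D:[start]
After 13 (process(C)): A:[data] B:[ping,tick] C:[resp,pong,sync] D:[start]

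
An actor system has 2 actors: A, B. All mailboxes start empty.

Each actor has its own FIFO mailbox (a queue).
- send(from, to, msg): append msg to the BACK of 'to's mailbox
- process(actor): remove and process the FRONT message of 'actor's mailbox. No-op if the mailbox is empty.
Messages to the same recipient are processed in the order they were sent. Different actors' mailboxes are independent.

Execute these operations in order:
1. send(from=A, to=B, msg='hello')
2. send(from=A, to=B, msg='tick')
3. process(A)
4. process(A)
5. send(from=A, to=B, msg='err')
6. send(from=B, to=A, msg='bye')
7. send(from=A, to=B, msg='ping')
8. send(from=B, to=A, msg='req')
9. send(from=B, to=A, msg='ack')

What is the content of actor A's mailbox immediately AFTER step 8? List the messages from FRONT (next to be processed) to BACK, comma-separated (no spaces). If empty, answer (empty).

After 1 (send(from=A, to=B, msg='hello')): A:[] B:[hello]
After 2 (send(from=A, to=B, msg='tick')): A:[] B:[hello,tick]
After 3 (process(A)): A:[] B:[hello,tick]
After 4 (process(A)): A:[] B:[hello,tick]
After 5 (send(from=A, to=B, msg='err')): A:[] B:[hello,tick,err]
After 6 (send(from=B, to=A, msg='bye')): A:[bye] B:[hello,tick,err]
After 7 (send(from=A, to=B, msg='ping')): A:[bye] B:[hello,tick,err,ping]
After 8 (send(from=B, to=A, msg='req')): A:[bye,req] B:[hello,tick,err,ping]

bye,req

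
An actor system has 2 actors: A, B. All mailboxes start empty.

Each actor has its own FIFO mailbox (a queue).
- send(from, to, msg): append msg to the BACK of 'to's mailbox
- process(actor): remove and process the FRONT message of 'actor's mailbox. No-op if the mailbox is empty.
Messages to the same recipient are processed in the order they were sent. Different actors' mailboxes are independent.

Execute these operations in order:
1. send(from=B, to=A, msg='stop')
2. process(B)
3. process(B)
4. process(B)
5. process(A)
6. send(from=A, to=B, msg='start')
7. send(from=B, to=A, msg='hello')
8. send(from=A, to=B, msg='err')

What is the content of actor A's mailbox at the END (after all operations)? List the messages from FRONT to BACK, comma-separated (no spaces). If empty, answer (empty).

After 1 (send(from=B, to=A, msg='stop')): A:[stop] B:[]
After 2 (process(B)): A:[stop] B:[]
After 3 (process(B)): A:[stop] B:[]
After 4 (process(B)): A:[stop] B:[]
After 5 (process(A)): A:[] B:[]
After 6 (send(from=A, to=B, msg='start')): A:[] B:[start]
After 7 (send(from=B, to=A, msg='hello')): A:[hello] B:[start]
After 8 (send(from=A, to=B, msg='err')): A:[hello] B:[start,err]

Answer: hello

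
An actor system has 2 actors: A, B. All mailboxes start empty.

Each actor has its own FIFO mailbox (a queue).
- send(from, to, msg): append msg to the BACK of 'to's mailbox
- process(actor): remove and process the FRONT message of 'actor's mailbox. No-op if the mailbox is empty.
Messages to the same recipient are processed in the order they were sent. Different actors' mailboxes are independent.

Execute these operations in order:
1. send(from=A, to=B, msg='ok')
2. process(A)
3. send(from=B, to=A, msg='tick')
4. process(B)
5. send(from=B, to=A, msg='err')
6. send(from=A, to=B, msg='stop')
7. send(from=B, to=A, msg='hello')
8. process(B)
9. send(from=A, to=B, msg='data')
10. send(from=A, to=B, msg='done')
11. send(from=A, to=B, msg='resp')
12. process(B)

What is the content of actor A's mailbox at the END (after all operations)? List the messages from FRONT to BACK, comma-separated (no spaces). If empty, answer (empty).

After 1 (send(from=A, to=B, msg='ok')): A:[] B:[ok]
After 2 (process(A)): A:[] B:[ok]
After 3 (send(from=B, to=A, msg='tick')): A:[tick] B:[ok]
After 4 (process(B)): A:[tick] B:[]
After 5 (send(from=B, to=A, msg='err')): A:[tick,err] B:[]
After 6 (send(from=A, to=B, msg='stop')): A:[tick,err] B:[stop]
After 7 (send(from=B, to=A, msg='hello')): A:[tick,err,hello] B:[stop]
After 8 (process(B)): A:[tick,err,hello] B:[]
After 9 (send(from=A, to=B, msg='data')): A:[tick,err,hello] B:[data]
After 10 (send(from=A, to=B, msg='done')): A:[tick,err,hello] B:[data,done]
After 11 (send(from=A, to=B, msg='resp')): A:[tick,err,hello] B:[data,done,resp]
After 12 (process(B)): A:[tick,err,hello] B:[done,resp]

Answer: tick,err,hello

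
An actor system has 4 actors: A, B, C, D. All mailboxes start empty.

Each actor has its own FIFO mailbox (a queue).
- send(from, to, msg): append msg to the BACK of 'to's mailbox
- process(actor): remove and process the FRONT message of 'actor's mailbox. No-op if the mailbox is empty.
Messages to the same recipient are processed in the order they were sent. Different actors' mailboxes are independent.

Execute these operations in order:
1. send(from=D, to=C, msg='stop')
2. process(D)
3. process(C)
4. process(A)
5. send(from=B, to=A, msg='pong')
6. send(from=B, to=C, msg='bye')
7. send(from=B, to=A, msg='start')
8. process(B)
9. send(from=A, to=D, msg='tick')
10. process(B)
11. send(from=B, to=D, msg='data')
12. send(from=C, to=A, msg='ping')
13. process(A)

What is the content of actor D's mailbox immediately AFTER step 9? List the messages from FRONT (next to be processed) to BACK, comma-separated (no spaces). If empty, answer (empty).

After 1 (send(from=D, to=C, msg='stop')): A:[] B:[] C:[stop] D:[]
After 2 (process(D)): A:[] B:[] C:[stop] D:[]
After 3 (process(C)): A:[] B:[] C:[] D:[]
After 4 (process(A)): A:[] B:[] C:[] D:[]
After 5 (send(from=B, to=A, msg='pong')): A:[pong] B:[] C:[] D:[]
After 6 (send(from=B, to=C, msg='bye')): A:[pong] B:[] C:[bye] D:[]
After 7 (send(from=B, to=A, msg='start')): A:[pong,start] B:[] C:[bye] D:[]
After 8 (process(B)): A:[pong,start] B:[] C:[bye] D:[]
After 9 (send(from=A, to=D, msg='tick')): A:[pong,start] B:[] C:[bye] D:[tick]

tick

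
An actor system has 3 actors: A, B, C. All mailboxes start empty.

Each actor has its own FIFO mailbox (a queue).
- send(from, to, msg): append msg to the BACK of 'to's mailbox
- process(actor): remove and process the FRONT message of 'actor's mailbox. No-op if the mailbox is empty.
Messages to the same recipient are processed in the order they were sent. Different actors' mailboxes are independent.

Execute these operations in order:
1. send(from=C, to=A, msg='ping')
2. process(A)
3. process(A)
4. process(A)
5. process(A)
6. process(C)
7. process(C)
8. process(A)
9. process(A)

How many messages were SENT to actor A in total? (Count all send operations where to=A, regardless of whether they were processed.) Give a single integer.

After 1 (send(from=C, to=A, msg='ping')): A:[ping] B:[] C:[]
After 2 (process(A)): A:[] B:[] C:[]
After 3 (process(A)): A:[] B:[] C:[]
After 4 (process(A)): A:[] B:[] C:[]
After 5 (process(A)): A:[] B:[] C:[]
After 6 (process(C)): A:[] B:[] C:[]
After 7 (process(C)): A:[] B:[] C:[]
After 8 (process(A)): A:[] B:[] C:[]
After 9 (process(A)): A:[] B:[] C:[]

Answer: 1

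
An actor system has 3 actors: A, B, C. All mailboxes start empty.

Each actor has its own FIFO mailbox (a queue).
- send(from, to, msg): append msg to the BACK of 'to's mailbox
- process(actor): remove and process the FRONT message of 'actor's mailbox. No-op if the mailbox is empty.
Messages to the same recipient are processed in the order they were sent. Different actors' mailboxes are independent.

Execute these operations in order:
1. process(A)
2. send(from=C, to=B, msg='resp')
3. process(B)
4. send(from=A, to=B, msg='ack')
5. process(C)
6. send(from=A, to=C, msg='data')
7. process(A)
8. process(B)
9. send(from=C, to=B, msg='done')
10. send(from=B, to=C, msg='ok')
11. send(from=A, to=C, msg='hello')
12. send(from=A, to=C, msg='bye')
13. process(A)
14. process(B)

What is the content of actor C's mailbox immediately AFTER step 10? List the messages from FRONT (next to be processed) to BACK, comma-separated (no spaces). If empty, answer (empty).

After 1 (process(A)): A:[] B:[] C:[]
After 2 (send(from=C, to=B, msg='resp')): A:[] B:[resp] C:[]
After 3 (process(B)): A:[] B:[] C:[]
After 4 (send(from=A, to=B, msg='ack')): A:[] B:[ack] C:[]
After 5 (process(C)): A:[] B:[ack] C:[]
After 6 (send(from=A, to=C, msg='data')): A:[] B:[ack] C:[data]
After 7 (process(A)): A:[] B:[ack] C:[data]
After 8 (process(B)): A:[] B:[] C:[data]
After 9 (send(from=C, to=B, msg='done')): A:[] B:[done] C:[data]
After 10 (send(from=B, to=C, msg='ok')): A:[] B:[done] C:[data,ok]

data,ok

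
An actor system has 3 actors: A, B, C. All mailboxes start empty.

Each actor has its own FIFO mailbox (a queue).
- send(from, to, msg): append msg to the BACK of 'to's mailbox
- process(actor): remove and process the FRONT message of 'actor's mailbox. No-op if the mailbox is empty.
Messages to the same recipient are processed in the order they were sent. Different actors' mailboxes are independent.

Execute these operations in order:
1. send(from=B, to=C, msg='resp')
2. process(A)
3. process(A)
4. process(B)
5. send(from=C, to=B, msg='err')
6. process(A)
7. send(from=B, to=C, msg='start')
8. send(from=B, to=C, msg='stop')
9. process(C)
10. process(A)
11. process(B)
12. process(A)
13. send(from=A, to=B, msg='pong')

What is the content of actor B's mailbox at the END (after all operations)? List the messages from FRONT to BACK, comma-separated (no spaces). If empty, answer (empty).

After 1 (send(from=B, to=C, msg='resp')): A:[] B:[] C:[resp]
After 2 (process(A)): A:[] B:[] C:[resp]
After 3 (process(A)): A:[] B:[] C:[resp]
After 4 (process(B)): A:[] B:[] C:[resp]
After 5 (send(from=C, to=B, msg='err')): A:[] B:[err] C:[resp]
After 6 (process(A)): A:[] B:[err] C:[resp]
After 7 (send(from=B, to=C, msg='start')): A:[] B:[err] C:[resp,start]
After 8 (send(from=B, to=C, msg='stop')): A:[] B:[err] C:[resp,start,stop]
After 9 (process(C)): A:[] B:[err] C:[start,stop]
After 10 (process(A)): A:[] B:[err] C:[start,stop]
After 11 (process(B)): A:[] B:[] C:[start,stop]
After 12 (process(A)): A:[] B:[] C:[start,stop]
After 13 (send(from=A, to=B, msg='pong')): A:[] B:[pong] C:[start,stop]

Answer: pong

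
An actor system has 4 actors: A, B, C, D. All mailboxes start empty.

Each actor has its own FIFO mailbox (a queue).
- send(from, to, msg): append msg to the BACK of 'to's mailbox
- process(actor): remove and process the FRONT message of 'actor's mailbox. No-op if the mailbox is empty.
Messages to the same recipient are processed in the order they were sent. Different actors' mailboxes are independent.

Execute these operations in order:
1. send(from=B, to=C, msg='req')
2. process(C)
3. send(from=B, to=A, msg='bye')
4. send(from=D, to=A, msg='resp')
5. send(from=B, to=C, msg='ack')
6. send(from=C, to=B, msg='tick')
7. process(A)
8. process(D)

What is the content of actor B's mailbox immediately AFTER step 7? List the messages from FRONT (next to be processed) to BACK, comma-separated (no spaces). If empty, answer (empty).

After 1 (send(from=B, to=C, msg='req')): A:[] B:[] C:[req] D:[]
After 2 (process(C)): A:[] B:[] C:[] D:[]
After 3 (send(from=B, to=A, msg='bye')): A:[bye] B:[] C:[] D:[]
After 4 (send(from=D, to=A, msg='resp')): A:[bye,resp] B:[] C:[] D:[]
After 5 (send(from=B, to=C, msg='ack')): A:[bye,resp] B:[] C:[ack] D:[]
After 6 (send(from=C, to=B, msg='tick')): A:[bye,resp] B:[tick] C:[ack] D:[]
After 7 (process(A)): A:[resp] B:[tick] C:[ack] D:[]

tick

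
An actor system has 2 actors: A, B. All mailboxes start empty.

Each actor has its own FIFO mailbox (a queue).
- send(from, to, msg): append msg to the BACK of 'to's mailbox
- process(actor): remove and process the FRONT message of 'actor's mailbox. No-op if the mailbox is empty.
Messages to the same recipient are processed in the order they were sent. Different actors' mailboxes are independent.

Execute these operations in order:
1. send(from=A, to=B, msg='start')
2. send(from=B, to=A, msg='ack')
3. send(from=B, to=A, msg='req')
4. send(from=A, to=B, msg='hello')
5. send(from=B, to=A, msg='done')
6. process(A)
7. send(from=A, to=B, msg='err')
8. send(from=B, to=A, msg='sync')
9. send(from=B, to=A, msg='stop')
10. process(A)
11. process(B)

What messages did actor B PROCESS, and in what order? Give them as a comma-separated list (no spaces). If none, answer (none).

Answer: start

Derivation:
After 1 (send(from=A, to=B, msg='start')): A:[] B:[start]
After 2 (send(from=B, to=A, msg='ack')): A:[ack] B:[start]
After 3 (send(from=B, to=A, msg='req')): A:[ack,req] B:[start]
After 4 (send(from=A, to=B, msg='hello')): A:[ack,req] B:[start,hello]
After 5 (send(from=B, to=A, msg='done')): A:[ack,req,done] B:[start,hello]
After 6 (process(A)): A:[req,done] B:[start,hello]
After 7 (send(from=A, to=B, msg='err')): A:[req,done] B:[start,hello,err]
After 8 (send(from=B, to=A, msg='sync')): A:[req,done,sync] B:[start,hello,err]
After 9 (send(from=B, to=A, msg='stop')): A:[req,done,sync,stop] B:[start,hello,err]
After 10 (process(A)): A:[done,sync,stop] B:[start,hello,err]
After 11 (process(B)): A:[done,sync,stop] B:[hello,err]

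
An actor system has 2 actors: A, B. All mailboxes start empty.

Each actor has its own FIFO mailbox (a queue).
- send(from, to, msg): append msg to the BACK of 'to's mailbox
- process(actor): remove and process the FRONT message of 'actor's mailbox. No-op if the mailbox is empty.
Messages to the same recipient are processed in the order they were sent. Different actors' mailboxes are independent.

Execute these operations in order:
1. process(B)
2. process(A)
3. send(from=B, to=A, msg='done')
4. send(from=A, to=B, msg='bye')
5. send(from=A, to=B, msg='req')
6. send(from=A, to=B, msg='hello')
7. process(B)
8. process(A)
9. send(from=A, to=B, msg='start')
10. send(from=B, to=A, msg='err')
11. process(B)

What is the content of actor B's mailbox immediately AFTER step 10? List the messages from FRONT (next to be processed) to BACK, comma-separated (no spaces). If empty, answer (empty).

After 1 (process(B)): A:[] B:[]
After 2 (process(A)): A:[] B:[]
After 3 (send(from=B, to=A, msg='done')): A:[done] B:[]
After 4 (send(from=A, to=B, msg='bye')): A:[done] B:[bye]
After 5 (send(from=A, to=B, msg='req')): A:[done] B:[bye,req]
After 6 (send(from=A, to=B, msg='hello')): A:[done] B:[bye,req,hello]
After 7 (process(B)): A:[done] B:[req,hello]
After 8 (process(A)): A:[] B:[req,hello]
After 9 (send(from=A, to=B, msg='start')): A:[] B:[req,hello,start]
After 10 (send(from=B, to=A, msg='err')): A:[err] B:[req,hello,start]

req,hello,start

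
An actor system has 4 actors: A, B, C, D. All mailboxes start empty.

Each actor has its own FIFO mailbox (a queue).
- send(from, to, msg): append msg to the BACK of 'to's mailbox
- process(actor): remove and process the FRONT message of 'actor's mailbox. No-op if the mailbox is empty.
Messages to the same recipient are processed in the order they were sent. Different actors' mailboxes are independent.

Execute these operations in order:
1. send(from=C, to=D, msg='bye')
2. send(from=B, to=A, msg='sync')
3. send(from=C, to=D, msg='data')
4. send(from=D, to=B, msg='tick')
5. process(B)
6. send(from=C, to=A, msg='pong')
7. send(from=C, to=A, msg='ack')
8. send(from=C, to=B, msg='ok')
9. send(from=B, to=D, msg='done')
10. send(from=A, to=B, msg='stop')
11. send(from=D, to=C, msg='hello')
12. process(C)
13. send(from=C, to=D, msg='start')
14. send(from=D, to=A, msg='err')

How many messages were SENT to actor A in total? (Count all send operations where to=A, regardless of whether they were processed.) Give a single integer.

Answer: 4

Derivation:
After 1 (send(from=C, to=D, msg='bye')): A:[] B:[] C:[] D:[bye]
After 2 (send(from=B, to=A, msg='sync')): A:[sync] B:[] C:[] D:[bye]
After 3 (send(from=C, to=D, msg='data')): A:[sync] B:[] C:[] D:[bye,data]
After 4 (send(from=D, to=B, msg='tick')): A:[sync] B:[tick] C:[] D:[bye,data]
After 5 (process(B)): A:[sync] B:[] C:[] D:[bye,data]
After 6 (send(from=C, to=A, msg='pong')): A:[sync,pong] B:[] C:[] D:[bye,data]
After 7 (send(from=C, to=A, msg='ack')): A:[sync,pong,ack] B:[] C:[] D:[bye,data]
After 8 (send(from=C, to=B, msg='ok')): A:[sync,pong,ack] B:[ok] C:[] D:[bye,data]
After 9 (send(from=B, to=D, msg='done')): A:[sync,pong,ack] B:[ok] C:[] D:[bye,data,done]
After 10 (send(from=A, to=B, msg='stop')): A:[sync,pong,ack] B:[ok,stop] C:[] D:[bye,data,done]
After 11 (send(from=D, to=C, msg='hello')): A:[sync,pong,ack] B:[ok,stop] C:[hello] D:[bye,data,done]
After 12 (process(C)): A:[sync,pong,ack] B:[ok,stop] C:[] D:[bye,data,done]
After 13 (send(from=C, to=D, msg='start')): A:[sync,pong,ack] B:[ok,stop] C:[] D:[bye,data,done,start]
After 14 (send(from=D, to=A, msg='err')): A:[sync,pong,ack,err] B:[ok,stop] C:[] D:[bye,data,done,start]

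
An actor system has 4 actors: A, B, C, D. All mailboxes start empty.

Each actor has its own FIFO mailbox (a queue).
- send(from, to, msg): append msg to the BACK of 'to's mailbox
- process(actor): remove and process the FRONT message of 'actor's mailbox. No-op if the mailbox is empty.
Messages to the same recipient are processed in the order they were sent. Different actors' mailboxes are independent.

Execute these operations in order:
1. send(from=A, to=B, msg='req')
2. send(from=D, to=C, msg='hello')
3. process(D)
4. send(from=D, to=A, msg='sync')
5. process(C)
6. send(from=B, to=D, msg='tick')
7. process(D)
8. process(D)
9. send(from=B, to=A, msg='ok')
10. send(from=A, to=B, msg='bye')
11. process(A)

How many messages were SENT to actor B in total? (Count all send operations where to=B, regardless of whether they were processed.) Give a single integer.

After 1 (send(from=A, to=B, msg='req')): A:[] B:[req] C:[] D:[]
After 2 (send(from=D, to=C, msg='hello')): A:[] B:[req] C:[hello] D:[]
After 3 (process(D)): A:[] B:[req] C:[hello] D:[]
After 4 (send(from=D, to=A, msg='sync')): A:[sync] B:[req] C:[hello] D:[]
After 5 (process(C)): A:[sync] B:[req] C:[] D:[]
After 6 (send(from=B, to=D, msg='tick')): A:[sync] B:[req] C:[] D:[tick]
After 7 (process(D)): A:[sync] B:[req] C:[] D:[]
After 8 (process(D)): A:[sync] B:[req] C:[] D:[]
After 9 (send(from=B, to=A, msg='ok')): A:[sync,ok] B:[req] C:[] D:[]
After 10 (send(from=A, to=B, msg='bye')): A:[sync,ok] B:[req,bye] C:[] D:[]
After 11 (process(A)): A:[ok] B:[req,bye] C:[] D:[]

Answer: 2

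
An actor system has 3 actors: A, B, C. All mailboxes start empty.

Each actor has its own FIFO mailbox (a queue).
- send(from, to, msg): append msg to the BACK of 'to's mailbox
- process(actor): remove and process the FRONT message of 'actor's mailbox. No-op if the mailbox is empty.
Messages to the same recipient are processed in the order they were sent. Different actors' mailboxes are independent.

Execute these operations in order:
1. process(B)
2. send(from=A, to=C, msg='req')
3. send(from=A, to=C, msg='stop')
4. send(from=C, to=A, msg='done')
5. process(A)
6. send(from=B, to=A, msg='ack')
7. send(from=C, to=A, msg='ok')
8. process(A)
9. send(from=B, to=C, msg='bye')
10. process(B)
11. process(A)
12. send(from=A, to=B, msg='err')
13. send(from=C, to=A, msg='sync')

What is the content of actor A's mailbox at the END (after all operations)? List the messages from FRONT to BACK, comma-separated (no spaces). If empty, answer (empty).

After 1 (process(B)): A:[] B:[] C:[]
After 2 (send(from=A, to=C, msg='req')): A:[] B:[] C:[req]
After 3 (send(from=A, to=C, msg='stop')): A:[] B:[] C:[req,stop]
After 4 (send(from=C, to=A, msg='done')): A:[done] B:[] C:[req,stop]
After 5 (process(A)): A:[] B:[] C:[req,stop]
After 6 (send(from=B, to=A, msg='ack')): A:[ack] B:[] C:[req,stop]
After 7 (send(from=C, to=A, msg='ok')): A:[ack,ok] B:[] C:[req,stop]
After 8 (process(A)): A:[ok] B:[] C:[req,stop]
After 9 (send(from=B, to=C, msg='bye')): A:[ok] B:[] C:[req,stop,bye]
After 10 (process(B)): A:[ok] B:[] C:[req,stop,bye]
After 11 (process(A)): A:[] B:[] C:[req,stop,bye]
After 12 (send(from=A, to=B, msg='err')): A:[] B:[err] C:[req,stop,bye]
After 13 (send(from=C, to=A, msg='sync')): A:[sync] B:[err] C:[req,stop,bye]

Answer: sync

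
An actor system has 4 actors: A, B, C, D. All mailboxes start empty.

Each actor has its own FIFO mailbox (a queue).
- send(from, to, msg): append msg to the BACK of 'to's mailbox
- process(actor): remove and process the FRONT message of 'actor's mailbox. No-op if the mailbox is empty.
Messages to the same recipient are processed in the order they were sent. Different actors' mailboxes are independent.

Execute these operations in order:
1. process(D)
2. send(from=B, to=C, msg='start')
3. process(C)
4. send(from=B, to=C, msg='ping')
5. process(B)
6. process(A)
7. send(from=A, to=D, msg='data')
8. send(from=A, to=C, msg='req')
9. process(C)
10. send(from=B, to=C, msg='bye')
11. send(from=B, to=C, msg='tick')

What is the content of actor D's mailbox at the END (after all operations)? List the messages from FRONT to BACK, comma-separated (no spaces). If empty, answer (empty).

After 1 (process(D)): A:[] B:[] C:[] D:[]
After 2 (send(from=B, to=C, msg='start')): A:[] B:[] C:[start] D:[]
After 3 (process(C)): A:[] B:[] C:[] D:[]
After 4 (send(from=B, to=C, msg='ping')): A:[] B:[] C:[ping] D:[]
After 5 (process(B)): A:[] B:[] C:[ping] D:[]
After 6 (process(A)): A:[] B:[] C:[ping] D:[]
After 7 (send(from=A, to=D, msg='data')): A:[] B:[] C:[ping] D:[data]
After 8 (send(from=A, to=C, msg='req')): A:[] B:[] C:[ping,req] D:[data]
After 9 (process(C)): A:[] B:[] C:[req] D:[data]
After 10 (send(from=B, to=C, msg='bye')): A:[] B:[] C:[req,bye] D:[data]
After 11 (send(from=B, to=C, msg='tick')): A:[] B:[] C:[req,bye,tick] D:[data]

Answer: data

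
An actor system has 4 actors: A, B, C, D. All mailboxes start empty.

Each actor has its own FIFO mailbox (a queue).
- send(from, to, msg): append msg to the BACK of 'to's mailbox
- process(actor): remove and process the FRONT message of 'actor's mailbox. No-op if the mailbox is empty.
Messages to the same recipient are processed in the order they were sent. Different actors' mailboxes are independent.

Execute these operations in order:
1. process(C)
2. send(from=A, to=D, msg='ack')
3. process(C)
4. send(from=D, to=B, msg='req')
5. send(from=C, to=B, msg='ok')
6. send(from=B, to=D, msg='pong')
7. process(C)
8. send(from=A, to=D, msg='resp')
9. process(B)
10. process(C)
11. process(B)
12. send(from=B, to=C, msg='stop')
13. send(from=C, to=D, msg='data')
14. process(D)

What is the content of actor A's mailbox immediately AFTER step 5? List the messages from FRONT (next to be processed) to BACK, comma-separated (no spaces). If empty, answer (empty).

After 1 (process(C)): A:[] B:[] C:[] D:[]
After 2 (send(from=A, to=D, msg='ack')): A:[] B:[] C:[] D:[ack]
After 3 (process(C)): A:[] B:[] C:[] D:[ack]
After 4 (send(from=D, to=B, msg='req')): A:[] B:[req] C:[] D:[ack]
After 5 (send(from=C, to=B, msg='ok')): A:[] B:[req,ok] C:[] D:[ack]

(empty)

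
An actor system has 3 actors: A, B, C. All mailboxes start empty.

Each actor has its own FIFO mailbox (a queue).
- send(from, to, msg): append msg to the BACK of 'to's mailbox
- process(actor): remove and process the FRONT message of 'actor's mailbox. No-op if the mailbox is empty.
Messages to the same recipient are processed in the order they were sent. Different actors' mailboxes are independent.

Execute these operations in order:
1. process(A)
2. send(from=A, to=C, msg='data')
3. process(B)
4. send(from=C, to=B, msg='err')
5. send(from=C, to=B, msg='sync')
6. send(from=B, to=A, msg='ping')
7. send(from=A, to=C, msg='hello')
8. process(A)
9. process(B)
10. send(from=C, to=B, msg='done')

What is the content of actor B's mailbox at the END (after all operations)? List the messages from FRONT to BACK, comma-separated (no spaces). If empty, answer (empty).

Answer: sync,done

Derivation:
After 1 (process(A)): A:[] B:[] C:[]
After 2 (send(from=A, to=C, msg='data')): A:[] B:[] C:[data]
After 3 (process(B)): A:[] B:[] C:[data]
After 4 (send(from=C, to=B, msg='err')): A:[] B:[err] C:[data]
After 5 (send(from=C, to=B, msg='sync')): A:[] B:[err,sync] C:[data]
After 6 (send(from=B, to=A, msg='ping')): A:[ping] B:[err,sync] C:[data]
After 7 (send(from=A, to=C, msg='hello')): A:[ping] B:[err,sync] C:[data,hello]
After 8 (process(A)): A:[] B:[err,sync] C:[data,hello]
After 9 (process(B)): A:[] B:[sync] C:[data,hello]
After 10 (send(from=C, to=B, msg='done')): A:[] B:[sync,done] C:[data,hello]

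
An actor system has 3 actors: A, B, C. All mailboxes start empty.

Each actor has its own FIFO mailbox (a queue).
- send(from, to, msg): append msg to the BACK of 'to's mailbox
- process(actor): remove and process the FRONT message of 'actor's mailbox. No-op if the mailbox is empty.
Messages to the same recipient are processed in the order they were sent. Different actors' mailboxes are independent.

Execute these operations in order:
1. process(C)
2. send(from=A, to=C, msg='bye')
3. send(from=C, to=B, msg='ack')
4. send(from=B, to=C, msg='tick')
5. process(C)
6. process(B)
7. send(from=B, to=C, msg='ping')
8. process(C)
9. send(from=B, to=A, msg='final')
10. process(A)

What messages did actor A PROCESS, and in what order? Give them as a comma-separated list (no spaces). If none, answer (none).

After 1 (process(C)): A:[] B:[] C:[]
After 2 (send(from=A, to=C, msg='bye')): A:[] B:[] C:[bye]
After 3 (send(from=C, to=B, msg='ack')): A:[] B:[ack] C:[bye]
After 4 (send(from=B, to=C, msg='tick')): A:[] B:[ack] C:[bye,tick]
After 5 (process(C)): A:[] B:[ack] C:[tick]
After 6 (process(B)): A:[] B:[] C:[tick]
After 7 (send(from=B, to=C, msg='ping')): A:[] B:[] C:[tick,ping]
After 8 (process(C)): A:[] B:[] C:[ping]
After 9 (send(from=B, to=A, msg='final')): A:[final] B:[] C:[ping]
After 10 (process(A)): A:[] B:[] C:[ping]

Answer: final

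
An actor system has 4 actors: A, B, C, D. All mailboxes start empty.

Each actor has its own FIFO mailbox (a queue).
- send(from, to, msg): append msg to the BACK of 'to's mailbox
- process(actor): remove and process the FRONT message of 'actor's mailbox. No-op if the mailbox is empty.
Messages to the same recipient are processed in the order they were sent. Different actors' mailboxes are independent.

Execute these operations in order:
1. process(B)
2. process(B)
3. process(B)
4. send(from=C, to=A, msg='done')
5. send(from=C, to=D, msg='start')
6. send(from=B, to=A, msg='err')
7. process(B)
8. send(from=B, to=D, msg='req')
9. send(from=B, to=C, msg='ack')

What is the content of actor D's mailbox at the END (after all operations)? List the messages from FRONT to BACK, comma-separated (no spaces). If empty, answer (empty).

After 1 (process(B)): A:[] B:[] C:[] D:[]
After 2 (process(B)): A:[] B:[] C:[] D:[]
After 3 (process(B)): A:[] B:[] C:[] D:[]
After 4 (send(from=C, to=A, msg='done')): A:[done] B:[] C:[] D:[]
After 5 (send(from=C, to=D, msg='start')): A:[done] B:[] C:[] D:[start]
After 6 (send(from=B, to=A, msg='err')): A:[done,err] B:[] C:[] D:[start]
After 7 (process(B)): A:[done,err] B:[] C:[] D:[start]
After 8 (send(from=B, to=D, msg='req')): A:[done,err] B:[] C:[] D:[start,req]
After 9 (send(from=B, to=C, msg='ack')): A:[done,err] B:[] C:[ack] D:[start,req]

Answer: start,req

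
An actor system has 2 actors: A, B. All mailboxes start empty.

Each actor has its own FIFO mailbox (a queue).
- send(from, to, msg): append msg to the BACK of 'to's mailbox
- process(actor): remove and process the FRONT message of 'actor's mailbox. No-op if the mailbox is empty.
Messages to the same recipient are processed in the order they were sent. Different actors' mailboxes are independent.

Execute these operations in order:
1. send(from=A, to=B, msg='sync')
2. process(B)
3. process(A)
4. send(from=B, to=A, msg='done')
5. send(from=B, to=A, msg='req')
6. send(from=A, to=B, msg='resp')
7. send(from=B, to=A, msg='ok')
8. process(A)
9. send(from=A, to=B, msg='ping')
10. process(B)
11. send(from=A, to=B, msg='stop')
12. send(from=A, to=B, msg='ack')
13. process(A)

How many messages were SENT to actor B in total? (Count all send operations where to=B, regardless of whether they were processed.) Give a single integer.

After 1 (send(from=A, to=B, msg='sync')): A:[] B:[sync]
After 2 (process(B)): A:[] B:[]
After 3 (process(A)): A:[] B:[]
After 4 (send(from=B, to=A, msg='done')): A:[done] B:[]
After 5 (send(from=B, to=A, msg='req')): A:[done,req] B:[]
After 6 (send(from=A, to=B, msg='resp')): A:[done,req] B:[resp]
After 7 (send(from=B, to=A, msg='ok')): A:[done,req,ok] B:[resp]
After 8 (process(A)): A:[req,ok] B:[resp]
After 9 (send(from=A, to=B, msg='ping')): A:[req,ok] B:[resp,ping]
After 10 (process(B)): A:[req,ok] B:[ping]
After 11 (send(from=A, to=B, msg='stop')): A:[req,ok] B:[ping,stop]
After 12 (send(from=A, to=B, msg='ack')): A:[req,ok] B:[ping,stop,ack]
After 13 (process(A)): A:[ok] B:[ping,stop,ack]

Answer: 5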